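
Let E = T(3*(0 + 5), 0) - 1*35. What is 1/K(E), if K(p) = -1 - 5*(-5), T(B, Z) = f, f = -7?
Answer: 1/24 ≈ 0.041667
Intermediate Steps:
T(B, Z) = -7
E = -42 (E = -7 - 1*35 = -7 - 35 = -42)
K(p) = 24 (K(p) = -1 + 25 = 24)
1/K(E) = 1/24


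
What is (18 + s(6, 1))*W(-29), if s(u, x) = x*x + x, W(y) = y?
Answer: -580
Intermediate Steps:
s(u, x) = x + x² (s(u, x) = x² + x = x + x²)
(18 + s(6, 1))*W(-29) = (18 + 1*(1 + 1))*(-29) = (18 + 1*2)*(-29) = (18 + 2)*(-29) = 20*(-29) = -580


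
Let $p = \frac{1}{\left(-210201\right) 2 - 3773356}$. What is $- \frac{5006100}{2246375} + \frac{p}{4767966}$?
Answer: $- \frac{4004018060961409487}{1796713224204866940} \approx -2.2285$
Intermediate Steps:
$p = - \frac{1}{4193758}$ ($p = \frac{1}{-420402 - 3773356} = \frac{1}{-4193758} = - \frac{1}{4193758} \approx -2.3845 \cdot 10^{-7}$)
$- \frac{5006100}{2246375} + \frac{p}{4767966} = - \frac{5006100}{2246375} - \frac{1}{4193758 \cdot 4767966} = \left(-5006100\right) \frac{1}{2246375} - \frac{1}{19995695556228} = - \frac{200244}{89855} - \frac{1}{19995695556228} = - \frac{4004018060961409487}{1796713224204866940}$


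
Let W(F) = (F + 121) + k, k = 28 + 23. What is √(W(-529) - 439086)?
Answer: 3*I*√48827 ≈ 662.91*I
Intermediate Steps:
k = 51
W(F) = 172 + F (W(F) = (F + 121) + 51 = (121 + F) + 51 = 172 + F)
√(W(-529) - 439086) = √((172 - 529) - 439086) = √(-357 - 439086) = √(-439443) = 3*I*√48827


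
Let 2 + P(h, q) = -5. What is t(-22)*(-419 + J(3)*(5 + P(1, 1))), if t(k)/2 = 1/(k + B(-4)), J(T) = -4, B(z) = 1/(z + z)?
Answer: 2192/59 ≈ 37.153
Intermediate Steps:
B(z) = 1/(2*z)
P(h, q) = -7 (P(h, q) = -2 - 5 = -7)
t(k) = 2/(-⅛ + k) (t(k) = 2/(k + (½)/(-4)) = 2/(k + (½)*(-¼)) = 2/(k - ⅛) = 2/(-⅛ + k))
t(-22)*(-419 + J(3)*(5 + P(1, 1))) = (16/(-1 + 8*(-22)))*(-419 - 4*(5 - 7)) = (16/(-1 - 176))*(-419 - 4*(-2)) = (16/(-177))*(-419 + 8) = (16*(-1/177))*(-411) = -16/177*(-411) = 2192/59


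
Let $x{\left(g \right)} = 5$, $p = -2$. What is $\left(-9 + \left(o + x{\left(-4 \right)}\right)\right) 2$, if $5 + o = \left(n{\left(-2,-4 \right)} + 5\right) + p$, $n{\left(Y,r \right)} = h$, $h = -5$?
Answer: $-22$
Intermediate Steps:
$n{\left(Y,r \right)} = -5$
$o = -7$ ($o = -5 + \left(\left(-5 + 5\right) - 2\right) = -5 + \left(0 - 2\right) = -5 - 2 = -7$)
$\left(-9 + \left(o + x{\left(-4 \right)}\right)\right) 2 = \left(-9 + \left(-7 + 5\right)\right) 2 = \left(-9 - 2\right) 2 = \left(-11\right) 2 = -22$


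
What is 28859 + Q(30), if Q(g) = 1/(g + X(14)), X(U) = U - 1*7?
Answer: 1067784/37 ≈ 28859.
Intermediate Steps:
X(U) = -7 + U (X(U) = U - 7 = -7 + U)
Q(g) = 1/(7 + g) (Q(g) = 1/(g + (-7 + 14)) = 1/(g + 7) = 1/(7 + g))
28859 + Q(30) = 28859 + 1/(7 + 30) = 28859 + 1/37 = 1067784/37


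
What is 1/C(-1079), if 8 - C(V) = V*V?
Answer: -1/1164233 ≈ -8.5893e-7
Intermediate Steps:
C(V) = 8 - V² (C(V) = 8 - V*V = 8 - V²)
1/C(-1079) = 1/(8 - 1*(-1079)²) = 1/(8 - 1*1164241) = 1/(8 - 1164241) = 1/(-1164233) = -1/1164233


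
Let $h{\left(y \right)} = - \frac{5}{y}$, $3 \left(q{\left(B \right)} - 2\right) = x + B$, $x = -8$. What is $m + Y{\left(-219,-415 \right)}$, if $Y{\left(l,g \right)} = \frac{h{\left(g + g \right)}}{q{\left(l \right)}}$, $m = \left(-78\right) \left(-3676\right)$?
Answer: $\frac{10518903405}{36686} \approx 2.8673 \cdot 10^{5}$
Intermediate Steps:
$q{\left(B \right)} = - \frac{2}{3} + \frac{B}{3}$ ($q{\left(B \right)} = 2 + \frac{-8 + B}{3} = 2 + \left(- \frac{8}{3} + \frac{B}{3}\right) = - \frac{2}{3} + \frac{B}{3}$)
$m = 286728$
$Y{\left(l,g \right)} = - \frac{5}{2 g \left(- \frac{2}{3} + \frac{l}{3}\right)}$ ($Y{\left(l,g \right)} = \frac{\left(-5\right) \frac{1}{g + g}}{- \frac{2}{3} + \frac{l}{3}} = \frac{\left(-5\right) \frac{1}{2 g}}{- \frac{2}{3} + \frac{l}{3}} = \frac{\left(- \frac{5}{2}\right) \frac{1}{g}}{- \frac{2}{3} + \frac{l}{3}} = - \frac{5}{2 g \left(- \frac{2}{3} + \frac{l}{3}\right)}$)
$m + Y{\left(-219,-415 \right)} = 286728 - \frac{15}{2 \left(-415\right) \left(-2 - 219\right)} = 286728 - - \frac{3}{166 \left(-221\right)} = 286728 - \left(- \frac{3}{166}\right) \left(- \frac{1}{221}\right) = 286728 - \frac{3}{36686} = \frac{10518903405}{36686}$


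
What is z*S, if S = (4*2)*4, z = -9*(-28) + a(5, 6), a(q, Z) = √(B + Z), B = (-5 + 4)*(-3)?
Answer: 8160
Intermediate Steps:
B = 3 (B = -1*(-3) = 3)
a(q, Z) = √(3 + Z)
z = 255 (z = -9*(-28) + √(3 + 6) = 252 + √9 = 252 + 3 = 255)
S = 32 (S = 8*4 = 32)
z*S = 255*32 = 8160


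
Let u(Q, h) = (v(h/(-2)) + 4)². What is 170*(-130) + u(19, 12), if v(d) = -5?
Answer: -22099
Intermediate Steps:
u(Q, h) = 1 (u(Q, h) = (-5 + 4)² = (-1)² = 1)
170*(-130) + u(19, 12) = 170*(-130) + 1 = -22100 + 1 = -22099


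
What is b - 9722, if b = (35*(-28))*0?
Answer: -9722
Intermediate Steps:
b = 0 (b = -980*0 = 0)
b - 9722 = 0 - 9722 = -9722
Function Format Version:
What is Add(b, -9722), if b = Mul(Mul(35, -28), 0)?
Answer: -9722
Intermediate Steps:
b = 0 (b = Mul(-980, 0) = 0)
Add(b, -9722) = Add(0, -9722) = -9722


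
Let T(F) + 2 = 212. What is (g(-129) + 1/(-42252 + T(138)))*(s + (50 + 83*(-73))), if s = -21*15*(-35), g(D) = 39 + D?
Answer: -287567356/637 ≈ -4.5144e+5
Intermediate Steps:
T(F) = 210 (T(F) = -2 + 212 = 210)
s = 11025 (s = -315*(-35) = 11025)
(g(-129) + 1/(-42252 + T(138)))*(s + (50 + 83*(-73))) = ((39 - 129) + 1/(-42252 + 210))*(11025 + (50 + 83*(-73))) = (-90 + 1/(-42042))*(11025 + (50 - 6059)) = (-90 - 1/42042)*(11025 - 6009) = -3783781/42042*5016 = -287567356/637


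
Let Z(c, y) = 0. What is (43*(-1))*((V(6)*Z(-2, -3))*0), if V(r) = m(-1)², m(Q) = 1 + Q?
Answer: 0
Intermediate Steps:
V(r) = 0 (V(r) = (1 - 1)² = 0² = 0)
(43*(-1))*((V(6)*Z(-2, -3))*0) = (43*(-1))*((0*0)*0) = -0*0 = -43*0 = 0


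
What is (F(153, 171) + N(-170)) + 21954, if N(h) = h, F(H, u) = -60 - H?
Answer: 21571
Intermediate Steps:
(F(153, 171) + N(-170)) + 21954 = ((-60 - 1*153) - 170) + 21954 = ((-60 - 153) - 170) + 21954 = (-213 - 170) + 21954 = -383 + 21954 = 21571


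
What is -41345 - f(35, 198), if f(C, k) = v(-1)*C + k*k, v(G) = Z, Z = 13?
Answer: -81004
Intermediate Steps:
v(G) = 13
f(C, k) = k**2 + 13*C (f(C, k) = 13*C + k*k = 13*C + k**2 = k**2 + 13*C)
-41345 - f(35, 198) = -41345 - (198**2 + 13*35) = -41345 - (39204 + 455) = -41345 - 1*39659 = -41345 - 39659 = -81004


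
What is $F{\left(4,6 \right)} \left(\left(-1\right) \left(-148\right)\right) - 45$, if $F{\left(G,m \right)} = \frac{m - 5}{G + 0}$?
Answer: $-8$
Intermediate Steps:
$F{\left(G,m \right)} = \frac{-5 + m}{G}$
$F{\left(4,6 \right)} \left(\left(-1\right) \left(-148\right)\right) - 45 = \frac{-5 + 6}{4} \left(\left(-1\right) \left(-148\right)\right) - 45 = \frac{1}{4} \cdot 1 \cdot 148 - 45 = \frac{1}{4} \cdot 148 - 45 = 37 - 45 = -8$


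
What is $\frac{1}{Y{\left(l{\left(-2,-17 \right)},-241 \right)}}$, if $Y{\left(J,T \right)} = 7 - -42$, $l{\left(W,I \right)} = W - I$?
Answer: $\frac{1}{49} \approx 0.020408$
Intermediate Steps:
$Y{\left(J,T \right)} = 49$ ($Y{\left(J,T \right)} = 7 + 42 = 49$)
$\frac{1}{Y{\left(l{\left(-2,-17 \right)},-241 \right)}} = \frac{1}{49}$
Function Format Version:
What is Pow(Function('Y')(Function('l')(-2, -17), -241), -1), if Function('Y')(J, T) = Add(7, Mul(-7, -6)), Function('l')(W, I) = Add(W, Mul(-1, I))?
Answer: Rational(1, 49) ≈ 0.020408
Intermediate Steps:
Function('Y')(J, T) = 49 (Function('Y')(J, T) = Add(7, 42) = 49)
Pow(Function('Y')(Function('l')(-2, -17), -241), -1) = Pow(49, -1) = Rational(1, 49)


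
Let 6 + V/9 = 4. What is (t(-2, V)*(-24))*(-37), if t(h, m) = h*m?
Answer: 31968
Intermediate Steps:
V = -18 (V = -54 + 9*4 = -54 + 36 = -18)
(t(-2, V)*(-24))*(-37) = (-2*(-18)*(-24))*(-37) = (36*(-24))*(-37) = -864*(-37) = 31968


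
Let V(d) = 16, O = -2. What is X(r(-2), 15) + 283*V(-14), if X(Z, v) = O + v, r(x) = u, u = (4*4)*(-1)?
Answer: 4541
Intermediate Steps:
u = -16 (u = 16*(-1) = -16)
r(x) = -16
X(Z, v) = -2 + v
X(r(-2), 15) + 283*V(-14) = (-2 + 15) + 283*16 = 13 + 4528 = 4541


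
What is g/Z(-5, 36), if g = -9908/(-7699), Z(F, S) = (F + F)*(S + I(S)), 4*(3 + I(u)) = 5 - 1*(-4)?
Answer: -19816/5427795 ≈ -0.0036508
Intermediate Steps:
I(u) = -¾ (I(u) = -3 + (5 - 1*(-4))/4 = -3 + (5 + 4)/4 = -3 + (¼)*9 = -3 + 9/4 = -¾)
Z(F, S) = 2*F*(-¾ + S) (Z(F, S) = (F + F)*(S - ¾) = (2*F)*(-¾ + S) = 2*F*(-¾ + S))
g = 9908/7699 (g = -9908*(-1/7699) = 9908/7699 ≈ 1.2869)
g/Z(-5, 36) = 9908/(7699*(((½)*(-5)*(-3 + 4*36)))) = 9908/(7699*(((½)*(-5)*(-3 + 144)))) = 9908/(7699*(((½)*(-5)*141))) = 9908/(7699*(-705/2)) = (9908/7699)*(-2/705) = -19816/5427795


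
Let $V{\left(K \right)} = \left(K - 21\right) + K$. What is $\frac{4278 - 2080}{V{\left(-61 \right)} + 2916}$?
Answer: $\frac{2198}{2773} \approx 0.79264$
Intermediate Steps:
$V{\left(K \right)} = -21 + 2 K$ ($V{\left(K \right)} = \left(-21 + K\right) + K = -21 + 2 K$)
$\frac{4278 - 2080}{V{\left(-61 \right)} + 2916} = \frac{4278 - 2080}{\left(-21 + 2 \left(-61\right)\right) + 2916} = \frac{2198}{\left(-21 - 122\right) + 2916} = \frac{2198}{-143 + 2916} = \frac{2198}{2773}$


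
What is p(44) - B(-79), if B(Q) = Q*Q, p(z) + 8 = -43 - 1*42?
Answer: -6334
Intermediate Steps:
p(z) = -93 (p(z) = -8 + (-43 - 1*42) = -8 + (-43 - 42) = -8 - 85 = -93)
B(Q) = Q²
p(44) - B(-79) = -93 - 1*(-79)² = -93 - 1*6241 = -93 - 6241 = -6334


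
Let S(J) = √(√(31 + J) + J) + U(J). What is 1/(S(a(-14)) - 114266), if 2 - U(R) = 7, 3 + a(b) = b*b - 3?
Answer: -1/(114271 - √(190 + √221)) ≈ -8.7522e-6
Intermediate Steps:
a(b) = -6 + b² (a(b) = -3 + (b*b - 3) = -3 + (b² - 3) = -3 + (-3 + b²) = -6 + b²)
U(R) = -5 (U(R) = 2 - 1*7 = 2 - 7 = -5)
S(J) = -5 + √(J + √(31 + J)) (S(J) = √(√(31 + J) + J) - 5 = √(J + √(31 + J)) - 5 = -5 + √(J + √(31 + J)))
1/(S(a(-14)) - 114266) = 1/((-5 + √((-6 + (-14)²) + √(31 + (-6 + (-14)²)))) - 114266) = 1/((-5 + √((-6 + 196) + √(31 + (-6 + 196)))) - 114266) = 1/((-5 + √(190 + √(31 + 190))) - 114266) = 1/((-5 + √(190 + √221)) - 114266) = 1/(-114271 + √(190 + √221))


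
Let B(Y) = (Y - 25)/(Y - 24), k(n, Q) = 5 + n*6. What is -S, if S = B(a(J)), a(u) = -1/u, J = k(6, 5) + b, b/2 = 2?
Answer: -1126/1081 ≈ -1.0416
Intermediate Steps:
k(n, Q) = 5 + 6*n
b = 4 (b = 2*2 = 4)
J = 45 (J = (5 + 6*6) + 4 = (5 + 36) + 4 = 41 + 4 = 45)
B(Y) = (-25 + Y)/(-24 + Y)
S = 1126/1081 (S = (-25 - 1/45)/(-24 - 1/45) = -1126/45/(-1081/45) = -45/1081*(-1126/45) = 1126/1081 ≈ 1.0416)
-S = -1*1126/1081 = -1126/1081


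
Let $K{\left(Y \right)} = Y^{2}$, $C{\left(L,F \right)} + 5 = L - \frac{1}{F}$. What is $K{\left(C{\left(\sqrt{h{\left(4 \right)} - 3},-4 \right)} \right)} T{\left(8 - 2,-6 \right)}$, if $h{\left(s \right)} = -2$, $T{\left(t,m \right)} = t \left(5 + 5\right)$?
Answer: $\frac{4215}{4} - 570 i \sqrt{5} \approx 1053.8 - 1274.6 i$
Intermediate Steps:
$T{\left(t,m \right)} = 10 t$ ($T{\left(t,m \right)} = t 10 = 10 t$)
$C{\left(L,F \right)} = -5 + L - \frac{1}{F}$ ($C{\left(L,F \right)} = -5 + \left(L - \frac{1}{F}\right) = -5 + L - \frac{1}{F}$)
$K{\left(C{\left(\sqrt{h{\left(4 \right)} - 3},-4 \right)} \right)} T{\left(8 - 2,-6 \right)} = \left(-5 + \sqrt{-2 - 3} - \frac{1}{-4}\right)^{2} \cdot 10 \left(8 - 2\right) = \left(-5 + \sqrt{-5} - - \frac{1}{4}\right)^{2} \cdot 10 \cdot 6 = \left(-5 + i \sqrt{5} + \frac{1}{4}\right)^{2} \cdot 60 = \left(- \frac{19}{4} + i \sqrt{5}\right)^{2} \cdot 60 = 60 \left(- \frac{19}{4} + i \sqrt{5}\right)^{2}$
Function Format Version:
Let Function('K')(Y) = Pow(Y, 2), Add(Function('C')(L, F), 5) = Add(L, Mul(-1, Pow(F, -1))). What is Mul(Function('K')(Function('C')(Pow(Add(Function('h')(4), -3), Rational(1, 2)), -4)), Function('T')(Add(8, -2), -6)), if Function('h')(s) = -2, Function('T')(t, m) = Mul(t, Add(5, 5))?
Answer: Add(Rational(4215, 4), Mul(-570, I, Pow(5, Rational(1, 2)))) ≈ Add(1053.8, Mul(-1274.6, I))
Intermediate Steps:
Function('T')(t, m) = Mul(10, t) (Function('T')(t, m) = Mul(t, 10) = Mul(10, t))
Function('C')(L, F) = Add(-5, L, Mul(-1, Pow(F, -1))) (Function('C')(L, F) = Add(-5, Add(L, Mul(-1, Pow(F, -1)))) = Add(-5, L, Mul(-1, Pow(F, -1))))
Mul(Function('K')(Function('C')(Pow(Add(Function('h')(4), -3), Rational(1, 2)), -4)), Function('T')(Add(8, -2), -6)) = Mul(Pow(Add(-5, Pow(Add(-2, -3), Rational(1, 2)), Mul(-1, Pow(-4, -1))), 2), Mul(10, Add(8, -2))) = Mul(Pow(Add(-5, Pow(-5, Rational(1, 2)), Mul(-1, Rational(-1, 4))), 2), Mul(10, 6)) = Mul(Pow(Add(-5, Mul(I, Pow(5, Rational(1, 2))), Rational(1, 4)), 2), 60) = Mul(Pow(Add(Rational(-19, 4), Mul(I, Pow(5, Rational(1, 2)))), 2), 60) = Mul(60, Pow(Add(Rational(-19, 4), Mul(I, Pow(5, Rational(1, 2)))), 2))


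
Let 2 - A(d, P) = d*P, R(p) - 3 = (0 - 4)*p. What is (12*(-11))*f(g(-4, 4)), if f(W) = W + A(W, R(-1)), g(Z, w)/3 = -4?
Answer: -9768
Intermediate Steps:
g(Z, w) = -12 (g(Z, w) = 3*(-4) = -12)
R(p) = 3 - 4*p (R(p) = 3 + (0 - 4)*p = 3 - 4*p)
A(d, P) = 2 - P*d (A(d, P) = 2 - d*P = 2 - P*d)
f(W) = 2 - 6*W (f(W) = W + (2 - (3 - 4*(-1))*W) = W + (2 - (3 + 4)*W) = W + (2 - 1*7*W) = W + (2 - 7*W) = 2 - 6*W)
(12*(-11))*f(g(-4, 4)) = (12*(-11))*(2 - 6*(-12)) = -132*(2 + 72) = -132*74 = -9768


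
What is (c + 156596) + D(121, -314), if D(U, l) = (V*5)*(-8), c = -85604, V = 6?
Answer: 70752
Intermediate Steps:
D(U, l) = -240 (D(U, l) = (6*5)*(-8) = 30*(-8) = -240)
(c + 156596) + D(121, -314) = (-85604 + 156596) - 240 = 70992 - 240 = 70752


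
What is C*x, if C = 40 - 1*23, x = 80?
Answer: 1360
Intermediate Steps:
C = 17 (C = 40 - 23 = 17)
C*x = 17*80 = 1360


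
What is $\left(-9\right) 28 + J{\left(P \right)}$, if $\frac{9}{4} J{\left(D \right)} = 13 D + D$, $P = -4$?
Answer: $- \frac{2492}{9} \approx -276.89$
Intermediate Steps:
$J{\left(D \right)} = \frac{56 D}{9}$ ($J{\left(D \right)} = \frac{4 \left(13 D + D\right)}{9} = \frac{4 \cdot 14 D}{9} = \frac{56 D}{9}$)
$\left(-9\right) 28 + J{\left(P \right)} = \left(-9\right) 28 + \frac{56}{9} \left(-4\right) = -252 - \frac{224}{9} = - \frac{2492}{9}$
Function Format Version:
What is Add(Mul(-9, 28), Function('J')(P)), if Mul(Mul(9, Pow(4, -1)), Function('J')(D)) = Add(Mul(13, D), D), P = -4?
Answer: Rational(-2492, 9) ≈ -276.89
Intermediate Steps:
Function('J')(D) = Mul(Rational(56, 9), D) (Function('J')(D) = Mul(Rational(4, 9), Add(Mul(13, D), D)) = Mul(Rational(4, 9), Mul(14, D)) = Mul(Rational(56, 9), D))
Add(Mul(-9, 28), Function('J')(P)) = Add(Mul(-9, 28), Mul(Rational(56, 9), -4)) = Add(-252, Rational(-224, 9)) = Rational(-2492, 9)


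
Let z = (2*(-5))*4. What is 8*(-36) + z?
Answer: -328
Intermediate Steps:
z = -40 (z = -10*4 = -40)
8*(-36) + z = 8*(-36) - 40 = -288 - 40 = -328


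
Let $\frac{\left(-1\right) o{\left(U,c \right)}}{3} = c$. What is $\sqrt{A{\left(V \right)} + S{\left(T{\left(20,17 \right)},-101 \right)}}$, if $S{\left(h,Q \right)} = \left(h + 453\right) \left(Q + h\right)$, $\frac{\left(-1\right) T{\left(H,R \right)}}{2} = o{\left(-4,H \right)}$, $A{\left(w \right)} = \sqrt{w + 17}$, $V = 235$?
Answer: $\sqrt{10887 + 6 \sqrt{7}} \approx 104.42$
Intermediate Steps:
$A{\left(w \right)} = \sqrt{17 + w}$
$o{\left(U,c \right)} = - 3 c$
$T{\left(H,R \right)} = 6 H$ ($T{\left(H,R \right)} = - 2 \left(- 3 H\right) = 6 H$)
$S{\left(h,Q \right)} = \left(453 + h\right) \left(Q + h\right)$
$\sqrt{A{\left(V \right)} + S{\left(T{\left(20,17 \right)},-101 \right)}} = \sqrt{\sqrt{17 + 235} + \left(\left(6 \cdot 20\right)^{2} + 453 \left(-101\right) + 453 \cdot 6 \cdot 20 - 101 \cdot 6 \cdot 20\right)} = \sqrt{\sqrt{252} + \left(120^{2} - 45753 + 453 \cdot 120 - 12120\right)} = \sqrt{6 \sqrt{7} + \left(14400 - 45753 + 54360 - 12120\right)} = \sqrt{6 \sqrt{7} + 10887} = \sqrt{10887 + 6 \sqrt{7}}$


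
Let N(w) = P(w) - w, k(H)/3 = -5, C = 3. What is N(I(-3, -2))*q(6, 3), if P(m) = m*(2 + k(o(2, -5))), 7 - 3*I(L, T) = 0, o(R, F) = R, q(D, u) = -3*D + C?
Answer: 490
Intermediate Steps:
q(D, u) = 3 - 3*D (q(D, u) = -3*D + 3 = 3 - 3*D)
k(H) = -15 (k(H) = 3*(-5) = -15)
I(L, T) = 7/3 (I(L, T) = 7/3 - 1/3*0 = 7/3 + 0 = 7/3)
P(m) = -13*m (P(m) = m*(2 - 15) = m*(-13) = -13*m)
N(w) = -14*w (N(w) = -13*w - w = -14*w)
N(I(-3, -2))*q(6, 3) = (-14*7/3)*(3 - 3*6) = -98*(3 - 18)/3 = -98/3*(-15) = 490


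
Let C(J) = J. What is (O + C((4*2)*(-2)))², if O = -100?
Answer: 13456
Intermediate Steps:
(O + C((4*2)*(-2)))² = (-100 + (4*2)*(-2))² = (-100 + 8*(-2))² = (-100 - 16)² = (-116)² = 13456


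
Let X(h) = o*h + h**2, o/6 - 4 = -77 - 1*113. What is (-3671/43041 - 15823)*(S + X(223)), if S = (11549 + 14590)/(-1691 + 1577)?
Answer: 2579783173628465/817779 ≈ 3.1546e+9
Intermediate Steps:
S = -8713/38 (S = 26139/(-114) = 26139*(-1/114) = -8713/38 ≈ -229.29)
o = -1116 (o = 24 + 6*(-77 - 1*113) = 24 + 6*(-77 - 113) = 24 + 6*(-190) = 24 - 1140 = -1116)
X(h) = h**2 - 1116*h (X(h) = -1116*h + h**2 = h**2 - 1116*h)
(-3671/43041 - 15823)*(S + X(223)) = (-3671/43041 - 15823)*(-8713/38 + 223*(-1116 + 223)) = (-3671*1/43041 - 15823)*(-8713/38 + 223*(-893)) = (-3671/43041 - 15823)*(-8713/38 - 199139) = -681041414/43041*(-7575995/38) = 2579783173628465/817779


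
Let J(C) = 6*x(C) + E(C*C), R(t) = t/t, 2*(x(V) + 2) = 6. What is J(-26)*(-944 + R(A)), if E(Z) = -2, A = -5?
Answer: -3772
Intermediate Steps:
x(V) = 1 (x(V) = -2 + (½)*6 = -2 + 3 = 1)
R(t) = 1
J(C) = 4 (J(C) = 6*1 - 2 = 6 - 2 = 4)
J(-26)*(-944 + R(A)) = 4*(-944 + 1) = 4*(-943) = -3772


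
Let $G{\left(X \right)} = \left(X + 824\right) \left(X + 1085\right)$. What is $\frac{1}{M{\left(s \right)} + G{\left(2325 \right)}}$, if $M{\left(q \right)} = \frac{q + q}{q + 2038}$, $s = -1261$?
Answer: $\frac{777}{8343493408} \approx 9.3126 \cdot 10^{-8}$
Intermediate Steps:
$G{\left(X \right)} = \left(824 + X\right) \left(1085 + X\right)$
$M{\left(q \right)} = \frac{2 q}{2038 + q}$
$\frac{1}{M{\left(s \right)} + G{\left(2325 \right)}} = \frac{1}{2 \left(-1261\right) \frac{1}{2038 - 1261} + \left(894040 + 2325^{2} + 1909 \cdot 2325\right)} = \frac{1}{2 \left(-1261\right) \frac{1}{777} + \left(894040 + 5405625 + 4438425\right)} = \frac{1}{2 \left(-1261\right) \frac{1}{777} + 10738090} = \frac{1}{- \frac{2522}{777} + 10738090} = \frac{1}{\frac{8343493408}{777}} = \frac{777}{8343493408}$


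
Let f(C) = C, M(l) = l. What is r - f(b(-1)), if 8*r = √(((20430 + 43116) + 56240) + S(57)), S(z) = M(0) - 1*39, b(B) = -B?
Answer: -1 + √119747/8 ≈ 42.256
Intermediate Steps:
S(z) = -39 (S(z) = 0 - 1*39 = 0 - 39 = -39)
r = √119747/8 (r = √(((20430 + 43116) + 56240) - 39)/8 = √((63546 + 56240) - 39)/8 = √(119786 - 39)/8 = √119747/8 ≈ 43.256)
r - f(b(-1)) = √119747/8 - (-1)*(-1) = √119747/8 - 1*1 = √119747/8 - 1 = -1 + √119747/8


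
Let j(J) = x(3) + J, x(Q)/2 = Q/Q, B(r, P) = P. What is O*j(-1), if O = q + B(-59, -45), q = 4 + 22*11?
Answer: 201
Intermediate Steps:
q = 246 (q = 4 + 242 = 246)
x(Q) = 2 (x(Q) = 2*(Q/Q) = 2*1 = 2)
j(J) = 2 + J
O = 201 (O = 246 - 45 = 201)
O*j(-1) = 201*(2 - 1) = 201*1 = 201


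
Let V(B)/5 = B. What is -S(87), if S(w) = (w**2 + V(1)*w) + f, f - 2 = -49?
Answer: -7957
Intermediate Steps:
f = -47 (f = 2 - 49 = -47)
V(B) = 5*B
S(w) = -47 + w**2 + 5*w (S(w) = (w**2 + (5*1)*w) - 47 = (w**2 + 5*w) - 47 = -47 + w**2 + 5*w)
-S(87) = -(-47 + 87**2 + 5*87) = -(-47 + 7569 + 435) = -1*7957 = -7957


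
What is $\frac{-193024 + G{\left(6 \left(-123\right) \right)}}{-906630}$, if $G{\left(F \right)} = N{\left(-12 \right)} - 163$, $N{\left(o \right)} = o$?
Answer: $\frac{193199}{906630} \approx 0.2131$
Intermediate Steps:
$G{\left(F \right)} = -175$ ($G{\left(F \right)} = -12 - 163 = -175$)
$\frac{-193024 + G{\left(6 \left(-123\right) \right)}}{-906630} = \frac{-193024 - 175}{-906630} = \left(-193199\right) \left(- \frac{1}{906630}\right) = \frac{193199}{906630}$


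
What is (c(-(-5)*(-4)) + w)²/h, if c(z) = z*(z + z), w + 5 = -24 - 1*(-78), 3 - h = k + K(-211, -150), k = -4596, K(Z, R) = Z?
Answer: 720801/4810 ≈ 149.85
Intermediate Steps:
h = 4810 (h = 3 - (-4596 - 211) = 3 - 1*(-4807) = 3 + 4807 = 4810)
w = 49 (w = -5 + (-24 - 1*(-78)) = -5 + (-24 + 78) = -5 + 54 = 49)
c(z) = 2*z² (c(z) = z*(2*z) = 2*z²)
(c(-(-5)*(-4)) + w)²/h = (2*(-(-5)*(-4))² + 49)²/4810 = (2*(-1*20)² + 49)²*(1/4810) = (2*(-20)² + 49)²*(1/4810) = (2*400 + 49)²*(1/4810) = (800 + 49)²*(1/4810) = 849²*(1/4810) = 720801*(1/4810) = 720801/4810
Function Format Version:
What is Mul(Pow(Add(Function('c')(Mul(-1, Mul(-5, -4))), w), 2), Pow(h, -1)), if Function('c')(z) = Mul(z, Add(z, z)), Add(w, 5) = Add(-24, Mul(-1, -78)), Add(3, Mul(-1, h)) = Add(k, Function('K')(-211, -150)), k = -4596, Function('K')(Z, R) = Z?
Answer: Rational(720801, 4810) ≈ 149.85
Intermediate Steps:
h = 4810 (h = Add(3, Mul(-1, Add(-4596, -211))) = Add(3, Mul(-1, -4807)) = Add(3, 4807) = 4810)
w = 49 (w = Add(-5, Add(-24, Mul(-1, -78))) = Add(-5, Add(-24, 78)) = Add(-5, 54) = 49)
Function('c')(z) = Mul(2, Pow(z, 2)) (Function('c')(z) = Mul(z, Mul(2, z)) = Mul(2, Pow(z, 2)))
Mul(Pow(Add(Function('c')(Mul(-1, Mul(-5, -4))), w), 2), Pow(h, -1)) = Mul(Pow(Add(Mul(2, Pow(Mul(-1, Mul(-5, -4)), 2)), 49), 2), Pow(4810, -1)) = Mul(Pow(Add(Mul(2, Pow(Mul(-1, 20), 2)), 49), 2), Rational(1, 4810)) = Mul(Pow(Add(Mul(2, Pow(-20, 2)), 49), 2), Rational(1, 4810)) = Mul(Pow(Add(Mul(2, 400), 49), 2), Rational(1, 4810)) = Mul(Pow(Add(800, 49), 2), Rational(1, 4810)) = Mul(Pow(849, 2), Rational(1, 4810)) = Mul(720801, Rational(1, 4810)) = Rational(720801, 4810)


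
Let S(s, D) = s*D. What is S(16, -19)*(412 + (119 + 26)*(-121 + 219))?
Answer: -4445088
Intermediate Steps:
S(s, D) = D*s
S(16, -19)*(412 + (119 + 26)*(-121 + 219)) = (-19*16)*(412 + (119 + 26)*(-121 + 219)) = -304*(412 + 145*98) = -304*(412 + 14210) = -304*14622 = -4445088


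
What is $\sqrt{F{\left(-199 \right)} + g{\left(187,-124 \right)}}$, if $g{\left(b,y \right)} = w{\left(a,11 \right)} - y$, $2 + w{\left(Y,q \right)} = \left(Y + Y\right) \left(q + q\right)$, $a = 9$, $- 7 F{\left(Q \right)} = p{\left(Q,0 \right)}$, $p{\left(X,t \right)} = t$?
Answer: $\sqrt{518} \approx 22.76$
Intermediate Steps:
$F{\left(Q \right)} = 0$ ($F{\left(Q \right)} = \left(- \frac{1}{7}\right) 0 = 0$)
$w{\left(Y,q \right)} = -2 + 4 Y q$ ($w{\left(Y,q \right)} = -2 + \left(Y + Y\right) \left(q + q\right) = -2 + 2 Y 2 q = -2 + 4 Y q$)
$g{\left(b,y \right)} = 394 - y$ ($g{\left(b,y \right)} = \left(-2 + 4 \cdot 9 \cdot 11\right) - y = \left(-2 + 396\right) - y = 394 - y$)
$\sqrt{F{\left(-199 \right)} + g{\left(187,-124 \right)}} = \sqrt{0 + \left(394 - -124\right)} = \sqrt{0 + \left(394 + 124\right)} = \sqrt{0 + 518} = \sqrt{518}$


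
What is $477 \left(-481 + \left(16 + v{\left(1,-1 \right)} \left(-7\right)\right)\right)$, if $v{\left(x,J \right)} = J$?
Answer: $-218466$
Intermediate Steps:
$477 \left(-481 + \left(16 + v{\left(1,-1 \right)} \left(-7\right)\right)\right) = 477 \left(-481 + \left(16 - -7\right)\right) = 477 \left(-481 + \left(16 + 7\right)\right) = 477 \left(-481 + 23\right) = 477 \left(-458\right) = -218466$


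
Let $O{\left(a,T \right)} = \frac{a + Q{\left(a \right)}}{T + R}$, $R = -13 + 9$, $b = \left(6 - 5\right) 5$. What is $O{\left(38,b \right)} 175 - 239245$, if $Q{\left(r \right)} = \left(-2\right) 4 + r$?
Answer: $-227345$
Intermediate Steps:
$b = 5$ ($b = 1 \cdot 5 = 5$)
$R = -4$
$Q{\left(r \right)} = -8 + r$
$O{\left(a,T \right)} = \frac{-8 + 2 a}{-4 + T}$ ($O{\left(a,T \right)} = \frac{a + \left(-8 + a\right)}{T - 4} = \frac{-8 + 2 a}{-4 + T}$)
$O{\left(38,b \right)} 175 - 239245 = \frac{2 \left(-4 + 38\right)}{-4 + 5} \cdot 175 - 239245 = 2 \cdot 1^{-1} \cdot 34 \cdot 175 - 239245 = 2 \cdot 1 \cdot 34 \cdot 175 - 239245 = 68 \cdot 175 - 239245 = 11900 - 239245 = -227345$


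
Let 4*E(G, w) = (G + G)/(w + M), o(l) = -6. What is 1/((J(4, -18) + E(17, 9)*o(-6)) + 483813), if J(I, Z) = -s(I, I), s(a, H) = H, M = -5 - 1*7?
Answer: 1/483826 ≈ 2.0669e-6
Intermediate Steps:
M = -12 (M = -5 - 7 = -12)
J(I, Z) = -I
E(G, w) = G/(2*(-12 + w)) (E(G, w) = ((G + G)/(w - 12))/4 = ((2*G)/(-12 + w))/4 = (2*G/(-12 + w))/4 = G/(2*(-12 + w)))
1/((J(4, -18) + E(17, 9)*o(-6)) + 483813) = 1/((-1*4 + ((1/2)*17/(-12 + 9))*(-6)) + 483813) = 1/((-4 + ((1/2)*17/(-3))*(-6)) + 483813) = 1/((-4 + ((1/2)*17*(-1/3))*(-6)) + 483813) = 1/((-4 - 17/6*(-6)) + 483813) = 1/((-4 + 17) + 483813) = 1/(13 + 483813) = 1/483826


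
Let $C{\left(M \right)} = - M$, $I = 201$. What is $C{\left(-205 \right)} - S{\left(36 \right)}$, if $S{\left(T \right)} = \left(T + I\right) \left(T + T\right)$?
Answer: $-16859$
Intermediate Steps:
$S{\left(T \right)} = 2 T \left(201 + T\right)$ ($S{\left(T \right)} = \left(T + 201\right) \left(T + T\right) = \left(201 + T\right) 2 T = 2 T \left(201 + T\right)$)
$C{\left(-205 \right)} - S{\left(36 \right)} = \left(-1\right) \left(-205\right) - 2 \cdot 36 \left(201 + 36\right) = 205 - 2 \cdot 36 \cdot 237 = 205 - 17064 = -16859$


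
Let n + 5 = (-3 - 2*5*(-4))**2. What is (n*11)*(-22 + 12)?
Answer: -150040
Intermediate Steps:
n = 1364 (n = -5 + (-3 - 2*5*(-4))**2 = -5 + (-3 - 10*(-4))**2 = -5 + (-3 + 40)**2 = -5 + 37**2 = -5 + 1369 = 1364)
(n*11)*(-22 + 12) = (1364*11)*(-22 + 12) = 15004*(-10) = -150040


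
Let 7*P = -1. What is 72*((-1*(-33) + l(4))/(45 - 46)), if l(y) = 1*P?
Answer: -16560/7 ≈ -2365.7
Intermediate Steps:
P = -⅐ (P = (⅐)*(-1) = -⅐ ≈ -0.14286)
l(y) = -⅐ (l(y) = 1*(-⅐) = -⅐)
72*((-1*(-33) + l(4))/(45 - 46)) = 72*((-1*(-33) - ⅐)/(45 - 46)) = 72*((33 - ⅐)/(-1)) = 72*((230/7)*(-1)) = 72*(-230/7) = -16560/7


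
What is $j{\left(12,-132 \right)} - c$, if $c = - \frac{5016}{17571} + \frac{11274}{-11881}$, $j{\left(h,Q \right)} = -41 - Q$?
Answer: $\frac{6418315397}{69587017} \approx 92.234$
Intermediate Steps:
$c = - \frac{85896850}{69587017}$ ($c = \left(-5016\right) \frac{1}{17571} + 11274 \left(- \frac{1}{11881}\right) = - \frac{1672}{5857} - \frac{11274}{11881} = - \frac{85896850}{69587017} \approx -1.2344$)
$j{\left(12,-132 \right)} - c = \left(-41 - -132\right) - - \frac{85896850}{69587017} = \left(-41 + 132\right) + \frac{85896850}{69587017} = 91 + \frac{85896850}{69587017} = \frac{6418315397}{69587017}$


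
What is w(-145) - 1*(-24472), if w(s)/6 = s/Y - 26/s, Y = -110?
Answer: 39047171/1595 ≈ 24481.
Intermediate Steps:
w(s) = -156/s - 3*s/55 (w(s) = 6*(s/(-110) - 26/s) = 6*(s*(-1/110) - 26/s) = 6*(-s/110 - 26/s) = 6*(-26/s - s/110) = -156/s - 3*s/55)
w(-145) - 1*(-24472) = (-156/(-145) - 3/55*(-145)) - 1*(-24472) = (-156*(-1/145) + 87/11) + 24472 = (156/145 + 87/11) + 24472 = 14331/1595 + 24472 = 39047171/1595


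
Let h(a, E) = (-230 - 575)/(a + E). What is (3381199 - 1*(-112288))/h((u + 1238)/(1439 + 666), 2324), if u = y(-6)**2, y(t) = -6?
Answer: -2442094139454/242075 ≈ -1.0088e+7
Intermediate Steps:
u = 36 (u = (-6)**2 = 36)
h(a, E) = -805/(E + a)
(3381199 - 1*(-112288))/h((u + 1238)/(1439 + 666), 2324) = (3381199 - 1*(-112288))/((-805/(2324 + (36 + 1238)/(1439 + 666)))) = (3381199 + 112288)/((-805/(2324 + 1274/2105))) = 3493487/((-805/(2324 + 1274*(1/2105)))) = 3493487/((-805/(2324 + 1274/2105))) = 3493487/((-805/4893294/2105)) = 3493487/((-805*2105/4893294)) = 3493487/(-242075/699042) = 3493487*(-699042/242075) = -2442094139454/242075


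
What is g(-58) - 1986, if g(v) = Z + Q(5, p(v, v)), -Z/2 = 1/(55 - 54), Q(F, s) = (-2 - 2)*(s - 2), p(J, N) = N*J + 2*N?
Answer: -14972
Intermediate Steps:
p(J, N) = 2*N + J*N (p(J, N) = J*N + 2*N = 2*N + J*N)
Q(F, s) = 8 - 4*s (Q(F, s) = -4*(-2 + s) = 8 - 4*s)
Z = -2 (Z = -2/(55 - 54) = -2/1 = -2*1 = -2)
g(v) = 6 - 4*v*(2 + v) (g(v) = -2 + (8 - 4*v*(2 + v)) = 6 - 4*v*(2 + v))
g(-58) - 1986 = (6 - 4*(-58)*(2 - 58)) - 1986 = (6 - 4*(-58)*(-56)) - 1986 = (6 - 12992) - 1986 = -12986 - 1986 = -14972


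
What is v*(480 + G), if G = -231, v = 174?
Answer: 43326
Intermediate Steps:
v*(480 + G) = 174*(480 - 231) = 174*249 = 43326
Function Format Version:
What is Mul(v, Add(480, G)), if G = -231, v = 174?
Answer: 43326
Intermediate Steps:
Mul(v, Add(480, G)) = Mul(174, Add(480, -231)) = Mul(174, 249) = 43326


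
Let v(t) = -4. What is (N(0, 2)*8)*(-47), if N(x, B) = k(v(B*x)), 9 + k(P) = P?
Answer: 4888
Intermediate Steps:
k(P) = -9 + P
N(x, B) = -13 (N(x, B) = -9 - 4 = -13)
(N(0, 2)*8)*(-47) = -13*8*(-47) = -104*(-47) = 4888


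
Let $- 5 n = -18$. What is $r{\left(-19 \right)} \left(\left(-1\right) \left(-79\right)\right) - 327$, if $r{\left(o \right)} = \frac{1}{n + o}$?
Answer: $- \frac{25574}{77} \approx -332.13$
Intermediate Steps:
$n = \frac{18}{5}$ ($n = \left(- \frac{1}{5}\right) \left(-18\right) = \frac{18}{5} \approx 3.6$)
$r{\left(o \right)} = \frac{1}{\frac{18}{5} + o}$
$r{\left(-19 \right)} \left(\left(-1\right) \left(-79\right)\right) - 327 = \frac{5}{18 + 5 \left(-19\right)} \left(\left(-1\right) \left(-79\right)\right) - 327 = \frac{5}{18 - 95} \cdot 79 - 327 = \frac{5}{-77} \cdot 79 - 327 = 5 \left(- \frac{1}{77}\right) 79 - 327 = \left(- \frac{5}{77}\right) 79 - 327 = - \frac{395}{77} - 327 = - \frac{25574}{77}$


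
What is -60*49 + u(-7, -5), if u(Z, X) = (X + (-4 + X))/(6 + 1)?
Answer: -2942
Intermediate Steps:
u(Z, X) = -4/7 + 2*X/7 (u(Z, X) = (-4 + 2*X)/7 = (-4 + 2*X)*(⅐) = -4/7 + 2*X/7)
-60*49 + u(-7, -5) = -60*49 + (-4/7 + (2/7)*(-5)) = -2940 + (-4/7 - 10/7) = -2940 - 2 = -2942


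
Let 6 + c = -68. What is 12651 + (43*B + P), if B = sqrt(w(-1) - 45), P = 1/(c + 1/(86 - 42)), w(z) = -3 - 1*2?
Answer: 41178961/3255 + 215*I*sqrt(2) ≈ 12651.0 + 304.06*I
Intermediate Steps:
w(z) = -5 (w(z) = -3 - 2 = -5)
c = -74 (c = -6 - 68 = -74)
P = -44/3255 (P = 1/(-74 + 1/(86 - 42)) = 1/(-74 + 1/44) = 1/(-3255/44) = -44/3255 ≈ -0.013518)
B = 5*I*sqrt(2) (B = sqrt(-5 - 45) = sqrt(-50) = 5*I*sqrt(2) ≈ 7.0711*I)
12651 + (43*B + P) = 12651 + (43*(5*I*sqrt(2)) - 44/3255) = 12651 + (215*I*sqrt(2) - 44/3255) = 12651 + (-44/3255 + 215*I*sqrt(2)) = 41178961/3255 + 215*I*sqrt(2)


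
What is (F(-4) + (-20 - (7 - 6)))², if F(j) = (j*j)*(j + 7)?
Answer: 729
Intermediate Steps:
F(j) = j²*(7 + j)
(F(-4) + (-20 - (7 - 6)))² = ((-4)²*(7 - 4) + (-20 - (7 - 6)))² = (16*3 + (-20 - 1*1))² = (48 + (-20 - 1))² = (48 - 21)² = 27² = 729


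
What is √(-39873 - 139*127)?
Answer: 7*I*√1174 ≈ 239.85*I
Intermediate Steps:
√(-39873 - 139*127) = √(-39873 - 17653) = √(-57526) = 7*I*√1174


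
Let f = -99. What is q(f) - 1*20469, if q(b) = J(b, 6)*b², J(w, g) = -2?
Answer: -40071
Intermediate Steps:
q(b) = -2*b²
q(f) - 1*20469 = -2*(-99)² - 1*20469 = -2*9801 - 20469 = -19602 - 20469 = -40071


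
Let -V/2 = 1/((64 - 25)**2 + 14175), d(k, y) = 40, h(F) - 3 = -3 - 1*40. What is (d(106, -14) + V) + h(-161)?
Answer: -1/7848 ≈ -0.00012742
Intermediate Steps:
h(F) = -40 (h(F) = 3 + (-3 - 1*40) = 3 + (-3 - 40) = 3 - 43 = -40)
V = -1/7848 (V = -2/((64 - 25)**2 + 14175) = -2/(39**2 + 14175) = -2/(1521 + 14175) = -2/15696 = -2*1/15696 = -1/7848 ≈ -0.00012742)
(d(106, -14) + V) + h(-161) = (40 - 1/7848) - 40 = 313919/7848 - 40 = -1/7848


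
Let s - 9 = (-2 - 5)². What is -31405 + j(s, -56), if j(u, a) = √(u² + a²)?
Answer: -31405 + 10*√65 ≈ -31324.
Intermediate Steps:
s = 58 (s = 9 + (-2 - 5)² = 9 + (-7)² = 9 + 49 = 58)
j(u, a) = √(a² + u²)
-31405 + j(s, -56) = -31405 + √((-56)² + 58²) = -31405 + √(3136 + 3364) = -31405 + √6500 = -31405 + 10*√65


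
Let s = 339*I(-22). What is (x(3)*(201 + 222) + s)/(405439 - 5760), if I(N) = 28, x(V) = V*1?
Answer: 10761/399679 ≈ 0.026924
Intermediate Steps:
x(V) = V
s = 9492 (s = 339*28 = 9492)
(x(3)*(201 + 222) + s)/(405439 - 5760) = (3*(201 + 222) + 9492)/(405439 - 5760) = (3*423 + 9492)/399679 = (1269 + 9492)*(1/399679) = 10761*(1/399679) = 10761/399679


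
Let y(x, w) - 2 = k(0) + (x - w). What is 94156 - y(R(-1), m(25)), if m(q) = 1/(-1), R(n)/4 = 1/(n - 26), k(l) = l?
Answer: 2542135/27 ≈ 94153.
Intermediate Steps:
R(n) = 4/(-26 + n) (R(n) = 4/(n - 26) = 4/(-26 + n))
m(q) = -1
y(x, w) = 2 + x - w (y(x, w) = 2 + (0 + (x - w)) = 2 + (x - w) = 2 + x - w)
94156 - y(R(-1), m(25)) = 94156 - (2 + 4/(-26 - 1) - 1*(-1)) = 94156 - (2 + 4/(-27) + 1) = 94156 - (2 + 4*(-1/27) + 1) = 94156 - (2 - 4/27 + 1) = 94156 - 1*77/27 = 94156 - 77/27 = 2542135/27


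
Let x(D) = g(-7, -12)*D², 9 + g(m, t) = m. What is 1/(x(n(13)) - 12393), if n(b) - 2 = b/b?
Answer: -1/12537 ≈ -7.9764e-5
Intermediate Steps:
g(m, t) = -9 + m
n(b) = 3 (n(b) = 2 + b/b = 2 + 1 = 3)
x(D) = -16*D² (x(D) = (-9 - 7)*D² = -16*D²)
1/(x(n(13)) - 12393) = 1/(-16*3² - 12393) = 1/(-16*9 - 12393) = 1/(-144 - 12393) = 1/(-12537) = -1/12537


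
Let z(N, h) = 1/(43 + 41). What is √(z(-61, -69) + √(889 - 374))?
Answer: √(21 + 1764*√515)/42 ≈ 4.7650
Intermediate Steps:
z(N, h) = 1/84
√(z(-61, -69) + √(889 - 374)) = √(1/84 + √(889 - 374)) = √(1/84 + √515)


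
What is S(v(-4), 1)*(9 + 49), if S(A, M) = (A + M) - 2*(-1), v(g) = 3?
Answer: 348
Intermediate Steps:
S(A, M) = 2 + A + M (S(A, M) = (A + M) + 2 = 2 + A + M)
S(v(-4), 1)*(9 + 49) = (2 + 3 + 1)*(9 + 49) = 6*58 = 348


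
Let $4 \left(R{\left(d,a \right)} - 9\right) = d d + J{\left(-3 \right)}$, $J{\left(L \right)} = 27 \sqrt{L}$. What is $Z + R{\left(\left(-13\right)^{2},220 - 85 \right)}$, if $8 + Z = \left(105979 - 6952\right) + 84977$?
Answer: $\frac{764581}{4} + \frac{27 i \sqrt{3}}{4} \approx 1.9115 \cdot 10^{5} + 11.691 i$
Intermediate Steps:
$R{\left(d,a \right)} = 9 + \frac{d^{2}}{4} + \frac{27 i \sqrt{3}}{4}$ ($R{\left(d,a \right)} = 9 + \frac{d d + 27 \sqrt{-3}}{4} = 9 + \frac{d^{2} + 27 i \sqrt{3}}{4} = 9 + \left(\frac{d^{2}}{4} + \frac{27 i \sqrt{3}}{4}\right) = 9 + \frac{d^{2}}{4} + \frac{27 i \sqrt{3}}{4}$)
$Z = 183996$ ($Z = -8 + \left(\left(105979 - 6952\right) + 84977\right) = -8 + \left(99027 + 84977\right) = -8 + 184004 = 183996$)
$Z + R{\left(\left(-13\right)^{2},220 - 85 \right)} = 183996 + \left(9 + \frac{\left(\left(-13\right)^{2}\right)^{2}}{4} + \frac{27 i \sqrt{3}}{4}\right) = 183996 + \left(9 + \frac{169^{2}}{4} + \frac{27 i \sqrt{3}}{4}\right) = 183996 + \left(9 + \frac{1}{4} \cdot 28561 + \frac{27 i \sqrt{3}}{4}\right) = 183996 + \left(9 + \frac{28561}{4} + \frac{27 i \sqrt{3}}{4}\right) = 183996 + \left(\frac{28597}{4} + \frac{27 i \sqrt{3}}{4}\right) = \frac{764581}{4} + \frac{27 i \sqrt{3}}{4}$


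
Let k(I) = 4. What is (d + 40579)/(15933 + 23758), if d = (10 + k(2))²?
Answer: 40775/39691 ≈ 1.0273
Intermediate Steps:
d = 196 (d = (10 + 4)² = 14² = 196)
(d + 40579)/(15933 + 23758) = (196 + 40579)/(15933 + 23758) = 40775/39691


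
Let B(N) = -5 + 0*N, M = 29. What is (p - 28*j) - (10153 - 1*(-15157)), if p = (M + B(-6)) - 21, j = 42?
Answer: -26483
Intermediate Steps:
B(N) = -5 (B(N) = -5 + 0 = -5)
p = 3 (p = (29 - 5) - 21 = 24 - 21 = 3)
(p - 28*j) - (10153 - 1*(-15157)) = (3 - 28*42) - (10153 - 1*(-15157)) = (3 - 1176) - (10153 + 15157) = -1173 - 1*25310 = -1173 - 25310 = -26483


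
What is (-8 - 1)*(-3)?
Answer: 27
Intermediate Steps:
(-8 - 1)*(-3) = -9*(-3) = 27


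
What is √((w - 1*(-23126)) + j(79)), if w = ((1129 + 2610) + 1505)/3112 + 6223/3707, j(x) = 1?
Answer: √192391920401819798/2884046 ≈ 152.09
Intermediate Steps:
w = 9701371/2884046 (w = (3739 + 1505)*(1/3112) + 6223*(1/3707) = 5244*(1/3112) + 6223/3707 = 1311/778 + 6223/3707 = 9701371/2884046 ≈ 3.3638)
√((w - 1*(-23126)) + j(79)) = √((9701371/2884046 - 1*(-23126)) + 1) = √((9701371/2884046 + 23126) + 1) = √(66706149167/2884046 + 1) = √(66709033213/2884046) = √192391920401819798/2884046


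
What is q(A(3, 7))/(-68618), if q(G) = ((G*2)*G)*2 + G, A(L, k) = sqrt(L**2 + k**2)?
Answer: -116/34309 - sqrt(58)/68618 ≈ -0.0034920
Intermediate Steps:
q(G) = G + 4*G**2 (q(G) = ((2*G)*G)*2 + G = (2*G**2)*2 + G = 4*G**2 + G = G + 4*G**2)
q(A(3, 7))/(-68618) = (sqrt(3**2 + 7**2)*(1 + 4*sqrt(3**2 + 7**2)))/(-68618) = (sqrt(9 + 49)*(1 + 4*sqrt(9 + 49)))*(-1/68618) = (sqrt(58)*(1 + 4*sqrt(58)))*(-1/68618) = -sqrt(58)*(1 + 4*sqrt(58))/68618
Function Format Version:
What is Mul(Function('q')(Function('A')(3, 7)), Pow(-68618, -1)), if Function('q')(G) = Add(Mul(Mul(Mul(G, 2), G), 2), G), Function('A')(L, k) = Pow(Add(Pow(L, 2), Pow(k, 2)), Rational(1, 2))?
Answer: Add(Rational(-116, 34309), Mul(Rational(-1, 68618), Pow(58, Rational(1, 2)))) ≈ -0.0034920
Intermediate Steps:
Function('q')(G) = Add(G, Mul(4, Pow(G, 2))) (Function('q')(G) = Add(Mul(Mul(Mul(2, G), G), 2), G) = Add(Mul(Mul(2, Pow(G, 2)), 2), G) = Add(Mul(4, Pow(G, 2)), G) = Add(G, Mul(4, Pow(G, 2))))
Mul(Function('q')(Function('A')(3, 7)), Pow(-68618, -1)) = Mul(Mul(Pow(Add(Pow(3, 2), Pow(7, 2)), Rational(1, 2)), Add(1, Mul(4, Pow(Add(Pow(3, 2), Pow(7, 2)), Rational(1, 2))))), Pow(-68618, -1)) = Mul(Mul(Pow(Add(9, 49), Rational(1, 2)), Add(1, Mul(4, Pow(Add(9, 49), Rational(1, 2))))), Rational(-1, 68618)) = Mul(Mul(Pow(58, Rational(1, 2)), Add(1, Mul(4, Pow(58, Rational(1, 2))))), Rational(-1, 68618)) = Mul(Rational(-1, 68618), Pow(58, Rational(1, 2)), Add(1, Mul(4, Pow(58, Rational(1, 2)))))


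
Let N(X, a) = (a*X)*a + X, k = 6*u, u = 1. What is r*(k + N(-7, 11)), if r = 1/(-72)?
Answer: 106/9 ≈ 11.778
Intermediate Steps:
r = -1/72 ≈ -0.013889
k = 6 (k = 6*1 = 6)
N(X, a) = X + X*a**2 (N(X, a) = (X*a)*a + X = X*a**2 + X = X + X*a**2)
r*(k + N(-7, 11)) = -(6 - 7*(1 + 11**2))/72 = -(6 - 7*(1 + 121))/72 = -(6 - 7*122)/72 = -(6 - 854)/72 = -1/72*(-848) = 106/9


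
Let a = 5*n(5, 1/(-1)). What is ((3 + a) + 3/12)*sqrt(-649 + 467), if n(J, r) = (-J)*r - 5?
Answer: 13*I*sqrt(182)/4 ≈ 43.845*I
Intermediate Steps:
n(J, r) = -5 - J*r (n(J, r) = -J*r - 5 = -5 - J*r)
a = 0 (a = 5*(-5 - 1*5*1/(-1)) = 5*(-5 - 1*5*1*(-1)) = 5*(-5 - 1*5*(-1)) = 5*(-5 + 5) = 5*0 = 0)
((3 + a) + 3/12)*sqrt(-649 + 467) = ((3 + 0) + 3/12)*sqrt(-649 + 467) = (3 + 3*(1/12))*sqrt(-182) = (3 + 1/4)*(I*sqrt(182)) = 13*(I*sqrt(182))/4 = 13*I*sqrt(182)/4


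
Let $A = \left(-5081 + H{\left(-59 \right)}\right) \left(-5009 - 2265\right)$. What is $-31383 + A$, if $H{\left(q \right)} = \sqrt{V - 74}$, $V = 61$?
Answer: $36927811 - 7274 i \sqrt{13} \approx 3.6928 \cdot 10^{7} - 26227.0 i$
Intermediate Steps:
$H{\left(q \right)} = i \sqrt{13}$ ($H{\left(q \right)} = \sqrt{61 - 74} = \sqrt{-13} = i \sqrt{13}$)
$A = 36959194 - 7274 i \sqrt{13}$ ($A = \left(-5081 + i \sqrt{13}\right) \left(-5009 - 2265\right) = \left(-5081 + i \sqrt{13}\right) \left(-7274\right) = 36959194 - 7274 i \sqrt{13} \approx 3.6959 \cdot 10^{7} - 26227.0 i$)
$-31383 + A = -31383 + \left(36959194 - 7274 i \sqrt{13}\right) = 36927811 - 7274 i \sqrt{13}$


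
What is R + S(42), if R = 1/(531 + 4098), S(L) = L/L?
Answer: 4630/4629 ≈ 1.0002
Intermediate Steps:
S(L) = 1
R = 1/4629 ≈ 0.00021603
R + S(42) = 1/4629 + 1 = 4630/4629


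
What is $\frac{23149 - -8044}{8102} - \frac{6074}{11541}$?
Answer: $\frac{310786865}{93505182} \approx 3.3237$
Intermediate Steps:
$\frac{23149 - -8044}{8102} - \frac{6074}{11541} = \left(23149 + 8044\right) \frac{1}{8102} - \frac{6074}{11541} = 31193 \cdot \frac{1}{8102} - \frac{6074}{11541} = \frac{31193}{8102} - \frac{6074}{11541} = \frac{310786865}{93505182}$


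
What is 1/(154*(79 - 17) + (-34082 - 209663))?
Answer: -1/234197 ≈ -4.2699e-6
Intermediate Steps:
1/(154*(79 - 17) + (-34082 - 209663)) = 1/(154*62 - 243745) = 1/(9548 - 243745) = 1/(-234197) = -1/234197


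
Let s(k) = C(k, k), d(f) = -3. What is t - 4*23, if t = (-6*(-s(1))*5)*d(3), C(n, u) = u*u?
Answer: -182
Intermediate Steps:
C(n, u) = u²
s(k) = k²
t = -90 (t = -6*(-1*1²)*5*(-3) = -6*(-1*1)*5*(-3) = -(-6)*5*(-3) = -6*(-5)*(-3) = 30*(-3) = -90)
t - 4*23 = -90 - 4*23 = -90 - 1*92 = -90 - 92 = -182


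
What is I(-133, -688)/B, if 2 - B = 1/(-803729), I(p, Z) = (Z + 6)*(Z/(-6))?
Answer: -188561253232/4822377 ≈ -39101.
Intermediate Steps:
I(p, Z) = -Z*(6 + Z)/6 (I(p, Z) = (6 + Z)*(Z*(-⅙)) = (6 + Z)*(-Z/6) = -Z*(6 + Z)/6)
B = 1607459/803729 (B = 2 - 1/(-803729) = 2 - 1*(-1/803729) = 2 + 1/803729 = 1607459/803729 ≈ 2.0000)
I(-133, -688)/B = (-⅙*(-688)*(6 - 688))/(1607459/803729) = -⅙*(-688)*(-682)*(803729/1607459) = -234608/3*803729/1607459 = -188561253232/4822377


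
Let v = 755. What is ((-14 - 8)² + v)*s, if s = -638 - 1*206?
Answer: -1045716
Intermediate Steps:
s = -844 (s = -638 - 206 = -844)
((-14 - 8)² + v)*s = ((-14 - 8)² + 755)*(-844) = ((-22)² + 755)*(-844) = (484 + 755)*(-844) = 1239*(-844) = -1045716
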